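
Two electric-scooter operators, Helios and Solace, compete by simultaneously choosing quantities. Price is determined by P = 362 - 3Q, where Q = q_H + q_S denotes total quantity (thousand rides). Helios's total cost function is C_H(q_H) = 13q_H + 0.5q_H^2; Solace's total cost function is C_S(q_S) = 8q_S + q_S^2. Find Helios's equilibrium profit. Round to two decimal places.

Helios's profit: π_H = (362 - 3Q)q_H - (13q_H + (1/2)q_H²). Setting ∂π_H/∂q_H = 0: 349 - 7q_H - 3(q_S) = 0.
Solace's profit: π_S = (362 - 3Q)q_S - (8q_S + q_S²). Setting ∂π_S/∂q_S = 0: 354 - 8q_S - 3(q_H) = 0.
Rearranging gives the reaction functions q_H = (349 - 3q_S)/7 and q_S = (354 - 3q_H)/8.
Substituting one into the other gives q_H = 1730/47 and q_S = 1431/47.
Price P = 362 - 3·67.2553 = 160.2340.
Helios's profit: 160.2340·(1730/47) - 13·(1730/47) - (1/2)(1730/47)² = 4742.0326.

4742.03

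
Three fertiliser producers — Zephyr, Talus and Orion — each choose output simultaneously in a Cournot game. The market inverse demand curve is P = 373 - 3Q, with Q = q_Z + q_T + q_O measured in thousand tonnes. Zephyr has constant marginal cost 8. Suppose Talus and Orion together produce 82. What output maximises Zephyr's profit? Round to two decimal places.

19.83

With rivals' combined output fixed at 82, Zephyr's profit is π_Z = (373 - 3·82 - 3q_Z)q_Z - (8q_Z) = (127 - 3q_Z)q_Z - (8q_Z).
∂π_Z/∂q_Z = 119 - 6q_Z = 0, so q_Z = 119/6.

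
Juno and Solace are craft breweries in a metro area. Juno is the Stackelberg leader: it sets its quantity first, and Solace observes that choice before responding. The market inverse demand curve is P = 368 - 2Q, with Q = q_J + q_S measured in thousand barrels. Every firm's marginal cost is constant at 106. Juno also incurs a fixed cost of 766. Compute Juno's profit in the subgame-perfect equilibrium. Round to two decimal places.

The follower Solace best-responds to any q_J: π_S = (368 - 2Q)q_S - 106q_S.
Follower FOC: 262 - 2q_J - 4q_S = 0, so q_S(q_J) = (262 - 2q_J)/4.
Juno substitutes q_S(q_J) into its own profit: π_J = q_J(368 - 2q_J - (262 - 2q_J)/2) - 106q_J = (237 - q_J)q_J - 106q_J.
Leader FOC: 131 - 2q_J = 0, so q_J = 131/2.
Then q_S = (262 - 2·(131/2))/4 = 131/4.
Price P = 368 - 2·(393/4) = 343/2.
Juno's profit: (343/2 - 106)·(131/2) - 766 = 3524.2500.

3524.25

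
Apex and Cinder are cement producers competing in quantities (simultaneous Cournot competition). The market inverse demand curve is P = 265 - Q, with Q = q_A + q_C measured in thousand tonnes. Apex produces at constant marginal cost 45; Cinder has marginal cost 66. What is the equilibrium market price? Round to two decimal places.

Apex's profit: π_A = (265 - Q)q_A - (45q_A). Setting ∂π_A/∂q_A = 0: 220 - 2q_A - (q_C) = 0.
Cinder's first-order condition: 199 - 2q_C - (q_A) = 0.
So q_A = (220 - q_C)/2 and q_C = (199 - q_A)/2.
Substituting one into the other gives q_A = 241/3 and q_C = 178/3.
Total output Q = 419/3, so price P = 265 - 419/3 = 376/3.

125.33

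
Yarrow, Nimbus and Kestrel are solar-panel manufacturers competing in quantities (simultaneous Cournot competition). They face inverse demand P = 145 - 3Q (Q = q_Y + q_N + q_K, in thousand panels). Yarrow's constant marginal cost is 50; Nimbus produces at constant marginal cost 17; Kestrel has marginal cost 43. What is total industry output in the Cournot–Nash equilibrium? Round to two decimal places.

Yarrow's profit: π_Y = (145 - 3Q)q_Y - (50q_Y). Setting ∂π_Y/∂q_Y = 0: 95 - 6q_Y - 3(q_N + q_K) = 0.
Nimbus's first-order condition: 128 - 6q_N - 3(q_Y + q_K) = 0.
Kestrel's first-order condition: 102 - 6q_K - 3(q_Y + q_N) = 0.
Adding the 3 conditions: 325 − 6Q − 6Q = 0, i.e. Q = 325/12.
Back-substituting: q_Y = (95 − 325/4)/3 = 55/12, q_N = (128 − 325/4)/3 = 187/12, q_K = (102 − 325/4)/3 = 83/12.
Total output Q = 55/12 + 187/12 + 83/12 = 325/12.

27.08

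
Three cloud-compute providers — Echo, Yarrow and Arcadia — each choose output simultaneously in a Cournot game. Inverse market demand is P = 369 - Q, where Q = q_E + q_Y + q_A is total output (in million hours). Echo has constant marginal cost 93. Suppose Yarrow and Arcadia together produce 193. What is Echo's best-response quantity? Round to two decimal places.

41.50

With rivals' combined output fixed at 193, Echo's profit is π_E = (369 - 193 - q_E)q_E - (93q_E) = (176 - q_E)q_E - (93q_E).
∂π_E/∂q_E = 83 - 2q_E = 0, so q_E = 83/2.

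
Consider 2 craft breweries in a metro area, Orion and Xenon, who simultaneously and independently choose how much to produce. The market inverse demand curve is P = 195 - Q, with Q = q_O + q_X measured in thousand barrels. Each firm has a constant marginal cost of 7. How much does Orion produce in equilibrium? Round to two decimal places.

Each firm earns π_i = (195 - Q)q_i - 7q_i.
Setting ∂π_i/∂q_i = 0 with rivals' quantities fixed: 188 - 2q_i - q_j = 0.
By symmetry each firm produces the same amount; substituting q_j = q_i yields q_i = 188/3.

62.67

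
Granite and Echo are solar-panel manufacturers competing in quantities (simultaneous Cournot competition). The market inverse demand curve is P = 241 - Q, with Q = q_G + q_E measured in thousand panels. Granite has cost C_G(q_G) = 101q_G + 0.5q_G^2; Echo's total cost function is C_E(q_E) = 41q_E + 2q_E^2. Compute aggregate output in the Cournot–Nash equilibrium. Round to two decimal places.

64.71

Granite's profit: π_G = (241 - Q)q_G - (101q_G + (1/2)q_G²). Setting ∂π_G/∂q_G = 0: 140 - 3q_G - (q_E) = 0.
Echo's profit: π_E = (241 - Q)q_E - (41q_E + 2q_E²). Setting ∂π_E/∂q_E = 0: 200 - 6q_E - (q_G) = 0.
So q_G = (140 - q_E)/3 and q_E = (200 - q_G)/6.
Substituting one into the other gives q_G = 640/17 and q_E = 460/17.
Total output Q = 640/17 + 460/17 = 1100/17.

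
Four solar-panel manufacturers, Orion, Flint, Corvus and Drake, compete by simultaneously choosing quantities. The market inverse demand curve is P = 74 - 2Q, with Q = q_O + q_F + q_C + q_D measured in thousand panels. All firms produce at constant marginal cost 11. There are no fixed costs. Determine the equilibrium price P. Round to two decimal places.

23.60

A representative firm's profit is π_i = q_i(74 - 2Q) - 11q_i.
Setting ∂π_i/∂q_i = 0 with rivals' quantities fixed: 63 - 4q_i - 2·Σ_{j≠i} q_j = 0.
By symmetry each firm produces the same amount; substituting Σ_{j≠i} q_j = 3q_i yields q_i = 63/10.
Total output Q = 126/5, so price P = 74 - 2·(126/5) = 118/5.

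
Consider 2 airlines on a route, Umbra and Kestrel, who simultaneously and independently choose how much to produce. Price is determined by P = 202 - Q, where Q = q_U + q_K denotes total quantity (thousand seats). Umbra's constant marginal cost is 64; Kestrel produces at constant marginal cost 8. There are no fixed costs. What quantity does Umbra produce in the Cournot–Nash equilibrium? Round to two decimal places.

Umbra's profit: π_U = (202 - Q)q_U - (64q_U). Setting ∂π_U/∂q_U = 0: 138 - 2q_U - (q_K) = 0.
Kestrel's first-order condition: 194 - 2q_K - (q_U) = 0.
Best responses: q_U = (138 - q_K)/2, q_K = (194 - q_U)/2.
Substituting one into the other gives q_U = 82/3 and q_K = 250/3.

27.33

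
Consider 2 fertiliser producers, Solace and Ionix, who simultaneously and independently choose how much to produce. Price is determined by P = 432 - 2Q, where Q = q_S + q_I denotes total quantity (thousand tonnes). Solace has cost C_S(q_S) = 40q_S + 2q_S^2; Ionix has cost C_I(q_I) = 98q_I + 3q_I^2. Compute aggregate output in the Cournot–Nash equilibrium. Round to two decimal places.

67.63

Solace's profit: π_S = (432 - 2Q)q_S - (40q_S + 2q_S²). Setting ∂π_S/∂q_S = 0: 392 - 8q_S - 2(q_I) = 0.
Ionix's first-order condition: 334 - 10q_I - 2(q_S) = 0.
So q_S = (392 - 2q_I)/8 and q_I = (334 - 2q_S)/10.
Solving the pair: q_S = 813/19, q_I = 472/19.
Total output Q = 813/19 + 472/19 = 1285/19.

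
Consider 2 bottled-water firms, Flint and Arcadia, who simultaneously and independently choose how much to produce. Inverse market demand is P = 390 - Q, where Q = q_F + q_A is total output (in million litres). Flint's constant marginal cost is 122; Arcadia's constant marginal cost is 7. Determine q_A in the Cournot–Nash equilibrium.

166

Flint's profit: π_F = (390 - Q)q_F - (122q_F). Setting ∂π_F/∂q_F = 0: 268 - 2q_F - (q_A) = 0.
Arcadia's profit: π_A = (390 - Q)q_A - (7q_A). Setting ∂π_A/∂q_A = 0: 383 - 2q_A - (q_F) = 0.
So q_F = (268 - q_A)/2 and q_A = (383 - q_F)/2.
Solving the pair: q_F = 51, q_A = 166.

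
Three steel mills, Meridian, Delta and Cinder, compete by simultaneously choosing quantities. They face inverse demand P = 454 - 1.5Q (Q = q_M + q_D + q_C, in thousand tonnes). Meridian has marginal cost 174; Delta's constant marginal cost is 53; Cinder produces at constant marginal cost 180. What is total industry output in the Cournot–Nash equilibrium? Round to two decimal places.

Meridian's profit: π_M = (454 - 1.5Q)q_M - (174q_M). Setting ∂π_M/∂q_M = 0: 280 - 3q_M - (3/2)(q_D + q_C) = 0.
Delta's first-order condition: 401 - 3q_D - (3/2)(q_M + q_C) = 0.
Cinder's profit: π_C = (454 - 1.5Q)q_C - (180q_C). Setting ∂π_C/∂q_C = 0: 274 - 3q_C - (3/2)(q_M + q_D) = 0.
Adding the 3 first-order conditions: 955 − 6Q = 0, so Q = 955/6.
Back-substituting: q_M = (280 − 955/4)/(3/2) = 55/2, q_D = (401 − 955/4)/(3/2) = 649/6, q_C = (274 − 955/4)/(3/2) = 47/2.
Total output Q = 55/2 + 649/6 + 47/2 = 955/6.

159.17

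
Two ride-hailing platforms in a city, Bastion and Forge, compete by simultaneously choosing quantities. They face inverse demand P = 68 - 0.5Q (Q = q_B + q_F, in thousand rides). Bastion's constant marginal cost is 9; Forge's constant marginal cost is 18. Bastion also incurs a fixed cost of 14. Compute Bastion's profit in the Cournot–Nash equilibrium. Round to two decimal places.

1013.56

Bastion's profit: π_B = (68 - 0.5Q)q_B - (9q_B). Setting ∂π_B/∂q_B = 0: 59 - q_B - (1/2)(q_F) = 0.
Forge's profit: π_F = (68 - 0.5Q)q_F - (18q_F). Setting ∂π_F/∂q_F = 0: 50 - q_F - (1/2)(q_B) = 0.
Best responses: q_B = (59 - (1/2)q_F), q_F = (50 - (1/2)q_B).
Substituting one into the other gives q_B = 136/3 and q_F = 82/3.
Price P = 68 - (1/2)·(218/3) = 95/3.
Bastion's profit: (95/3 - 9)·(136/3) - 14 = 1013.5556.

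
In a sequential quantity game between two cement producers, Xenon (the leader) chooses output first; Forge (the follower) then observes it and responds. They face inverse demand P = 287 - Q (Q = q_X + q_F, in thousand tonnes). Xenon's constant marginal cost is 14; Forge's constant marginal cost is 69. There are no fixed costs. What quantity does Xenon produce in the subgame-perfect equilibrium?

Solve by backward induction. Given q_X, the follower Forge maximises π_F = (287 - q_X - q_F)q_F - 69q_F.
∂π_F/∂q_F = 218 - q_X - 2q_F = 0 gives the reaction function q_F = (218 - q_X)/2.
Xenon substitutes q_F(q_X) into its own profit: π_X = q_X(287 - q_X - (218 - q_X)/2) - 14q_X = (178 - (1/2)q_X)q_X - 14q_X.
The leader's first-order condition 164 - q_X = 0 yields q_X = 164.
Then q_F = (218 - 164)/2 = 27.

164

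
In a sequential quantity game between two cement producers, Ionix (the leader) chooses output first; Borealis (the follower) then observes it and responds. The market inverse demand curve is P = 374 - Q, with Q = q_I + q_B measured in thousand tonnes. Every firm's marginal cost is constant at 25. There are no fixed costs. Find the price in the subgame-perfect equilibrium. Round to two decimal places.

Solve by backward induction. Given q_I, the follower Borealis maximises π_B = (374 - q_I - q_B)q_B - 25q_B.
Setting the follower's marginal profit to zero, 349 - q_I - 2q_B = 0, i.e. q_B = (349 - q_I)/2.
The leader anticipates this reaction. Substituting into P = 374 - Q gives P = 399/2 - (1/2)q_I, so π_I = (399/2 - (1/2)q_I)q_I - 25q_I.
Leader FOC: 349/2 - q_I = 0, so q_I = 349/2.
Then q_B = (349 - 349/2)/2 = 349/4.
Total output Q = 1047/4, so price P = 374 - 1047/4 = 449/4.

112.25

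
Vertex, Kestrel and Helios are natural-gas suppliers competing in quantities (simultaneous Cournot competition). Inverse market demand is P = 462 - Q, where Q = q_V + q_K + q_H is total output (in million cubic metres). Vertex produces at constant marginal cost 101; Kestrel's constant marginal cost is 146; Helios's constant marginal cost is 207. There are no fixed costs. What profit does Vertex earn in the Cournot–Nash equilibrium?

Vertex's profit: π_V = (462 - Q)q_V - (101q_V). Setting ∂π_V/∂q_V = 0: 361 - 2q_V - (q_K + q_H) = 0.
Kestrel's first-order condition: 316 - 2q_K - (q_V + q_H) = 0.
Helios's first-order condition: 255 - 2q_H - (q_V + q_K) = 0.
Adding the 3 first-order conditions: 932 − 4Q = 0, so Q = 233.
Back-substituting: q_V = (361 − 233) = 128, q_K = (316 − 233) = 83, q_H = (255 − 233) = 22.
Price P = 462 - 233 = 229.
Vertex's profit: (229 - 101)·128 = 16384.

16384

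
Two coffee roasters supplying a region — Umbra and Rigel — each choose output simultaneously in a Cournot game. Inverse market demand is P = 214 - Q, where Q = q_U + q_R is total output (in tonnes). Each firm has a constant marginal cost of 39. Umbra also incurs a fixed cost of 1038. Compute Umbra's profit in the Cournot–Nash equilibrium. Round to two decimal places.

A representative firm's profit is π_i = q_i(214 - Q) - 39q_i.
Setting ∂π_i/∂q_i = 0 with rivals' quantities fixed: 175 - 2q_i - q_j = 0.
By symmetry each firm produces the same amount; substituting q_j = q_i yields q_i = 175/3.
Price P = 214 - 350/3 = 292/3.
Umbra's profit: (292/3 - 39)·(175/3) - 1038 = 2364.7778.

2364.78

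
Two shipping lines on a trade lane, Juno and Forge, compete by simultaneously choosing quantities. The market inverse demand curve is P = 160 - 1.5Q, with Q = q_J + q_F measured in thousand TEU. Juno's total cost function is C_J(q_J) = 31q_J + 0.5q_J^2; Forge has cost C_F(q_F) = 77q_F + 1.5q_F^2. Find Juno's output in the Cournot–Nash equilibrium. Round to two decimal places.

29.86

Juno's profit: π_J = (160 - 1.5Q)q_J - (31q_J + (1/2)q_J²). Setting ∂π_J/∂q_J = 0: 129 - 4q_J - (3/2)(q_F) = 0.
Forge's first-order condition: 83 - 6q_F - (3/2)(q_J) = 0.
So q_J = (129 - (3/2)q_F)/4 and q_F = (83 - (3/2)q_J)/6.
Substituting one into the other gives q_J = 866/29 and q_F = 554/87.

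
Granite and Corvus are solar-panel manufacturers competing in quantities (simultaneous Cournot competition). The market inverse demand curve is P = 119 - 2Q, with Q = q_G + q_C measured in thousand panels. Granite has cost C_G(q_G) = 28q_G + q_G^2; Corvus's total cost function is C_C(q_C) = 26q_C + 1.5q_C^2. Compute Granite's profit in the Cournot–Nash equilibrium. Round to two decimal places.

Granite's profit: π_G = (119 - 2Q)q_G - (28q_G + q_G²). Setting ∂π_G/∂q_G = 0: 91 - 6q_G - 2(q_C) = 0.
Corvus's first-order condition: 93 - 7q_C - 2(q_G) = 0.
Rearranging gives the reaction functions q_G = (91 - 2q_C)/6 and q_C = (93 - 2q_G)/7.
Solving the pair: q_G = 451/38, q_C = 188/19.
Price P = 119 - 2·(827/38) = 1434/19.
Granite's profit: (1434/19)·(451/38) - 28·(451/38) - (451/38)² = 422.5783.

422.58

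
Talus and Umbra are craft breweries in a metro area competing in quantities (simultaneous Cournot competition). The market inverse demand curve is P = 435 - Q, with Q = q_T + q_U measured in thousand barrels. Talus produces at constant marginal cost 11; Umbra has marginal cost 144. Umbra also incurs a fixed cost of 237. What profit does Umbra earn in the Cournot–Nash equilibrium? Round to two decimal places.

Talus's profit: π_T = (435 - Q)q_T - (11q_T). Setting ∂π_T/∂q_T = 0: 424 - 2q_T - (q_U) = 0.
Umbra's first-order condition: 291 - 2q_U - (q_T) = 0.
So q_T = (424 - q_U)/2 and q_U = (291 - q_T)/2.
Solving the pair: q_T = 557/3, q_U = 158/3.
Price P = 435 - 715/3 = 590/3.
Umbra's profit: (590/3 - 144)·(158/3) - 237 = 2536.7778.

2536.78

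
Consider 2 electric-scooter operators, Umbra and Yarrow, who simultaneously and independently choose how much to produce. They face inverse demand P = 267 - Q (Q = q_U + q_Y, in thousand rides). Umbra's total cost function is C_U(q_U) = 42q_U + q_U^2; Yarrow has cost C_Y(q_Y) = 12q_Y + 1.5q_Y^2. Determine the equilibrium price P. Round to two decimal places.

Umbra's profit: π_U = (267 - Q)q_U - (42q_U + q_U²). Setting ∂π_U/∂q_U = 0: 225 - 4q_U - (q_Y) = 0.
Yarrow's profit: π_Y = (267 - Q)q_Y - (12q_Y + (3/2)q_Y²). Setting ∂π_Y/∂q_Y = 0: 255 - 5q_Y - (q_U) = 0.
Rearranging gives the reaction functions q_U = (225 - q_Y)/4 and q_Y = (255 - q_U)/5.
Solving the pair: q_U = 870/19, q_Y = 795/19.
Total output Q = 1665/19, so price P = 267 - 1665/19 = 179.3684.

179.37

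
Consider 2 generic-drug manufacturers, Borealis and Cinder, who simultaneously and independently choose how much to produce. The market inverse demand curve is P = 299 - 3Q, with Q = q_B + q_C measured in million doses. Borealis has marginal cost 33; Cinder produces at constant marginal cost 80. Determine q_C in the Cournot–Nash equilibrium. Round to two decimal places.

Borealis's profit: π_B = (299 - 3Q)q_B - (33q_B). Setting ∂π_B/∂q_B = 0: 266 - 6q_B - 3(q_C) = 0.
Cinder's first-order condition: 219 - 6q_C - 3(q_B) = 0.
So q_B = (266 - 3q_C)/6 and q_C = (219 - 3q_B)/6.
Substituting one into the other gives q_B = 313/9 and q_C = 172/9.

19.11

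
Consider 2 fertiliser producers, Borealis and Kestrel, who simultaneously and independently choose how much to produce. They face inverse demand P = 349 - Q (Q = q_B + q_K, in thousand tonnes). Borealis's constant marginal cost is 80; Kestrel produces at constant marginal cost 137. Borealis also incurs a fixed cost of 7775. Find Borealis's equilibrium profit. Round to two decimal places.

Borealis's profit: π_B = (349 - Q)q_B - (80q_B). Setting ∂π_B/∂q_B = 0: 269 - 2q_B - (q_K) = 0.
Kestrel's first-order condition: 212 - 2q_K - (q_B) = 0.
Best responses: q_B = (269 - q_K)/2, q_K = (212 - q_B)/2.
Solving the pair: q_B = 326/3, q_K = 155/3.
Price P = 349 - 481/3 = 566/3.
Borealis's profit: (566/3 - 80)·(326/3) - 7775 = 4033.4444.

4033.44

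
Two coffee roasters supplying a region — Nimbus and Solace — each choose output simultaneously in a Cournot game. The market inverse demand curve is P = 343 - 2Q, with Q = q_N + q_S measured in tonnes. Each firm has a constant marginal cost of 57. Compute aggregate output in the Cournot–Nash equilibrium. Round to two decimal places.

95.33

Each firm earns π_i = (343 - 2Q)q_i - 57q_i.
Setting ∂π_i/∂q_i = 0 with rivals' quantities fixed: 286 - 4q_i - 2q_j = 0.
By symmetry each firm produces the same amount; substituting q_j = q_i yields q_i = 286/6 = 143/3.
Total output Q = 143/3 + 143/3 = 286/3.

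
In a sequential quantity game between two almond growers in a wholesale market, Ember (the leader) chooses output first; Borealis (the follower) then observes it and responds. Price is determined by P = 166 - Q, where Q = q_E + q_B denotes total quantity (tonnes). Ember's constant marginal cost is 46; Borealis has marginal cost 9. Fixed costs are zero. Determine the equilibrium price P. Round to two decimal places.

Solve by backward induction. Given q_E, the follower Borealis maximises π_B = (166 - q_E - q_B)q_B - 9q_B.
Setting the follower's marginal profit to zero, 157 - q_E - 2q_B = 0, i.e. q_B = (157 - q_E)/2.
The leader anticipates this reaction. Substituting into P = 166 - Q gives P = 175/2 - (1/2)q_E, so π_E = (175/2 - (1/2)q_E)q_E - 46q_E.
Leader FOC: 83/2 - q_E = 0, so q_E = 83/2.
Then q_B = (157 - 83/2)/2 = 231/4.
Total output Q = 397/4, so price P = 166 - 397/4 = 267/4.

66.75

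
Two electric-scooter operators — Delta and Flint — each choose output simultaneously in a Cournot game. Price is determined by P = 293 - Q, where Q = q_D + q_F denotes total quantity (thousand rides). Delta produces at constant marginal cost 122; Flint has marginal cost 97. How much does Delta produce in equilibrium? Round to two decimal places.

48.67

Delta's profit: π_D = (293 - Q)q_D - (122q_D). Setting ∂π_D/∂q_D = 0: 171 - 2q_D - (q_F) = 0.
Flint's first-order condition: 196 - 2q_F - (q_D) = 0.
Rearranging gives the reaction functions q_D = (171 - q_F)/2 and q_F = (196 - q_D)/2.
Solving the pair: q_D = 146/3, q_F = 221/3.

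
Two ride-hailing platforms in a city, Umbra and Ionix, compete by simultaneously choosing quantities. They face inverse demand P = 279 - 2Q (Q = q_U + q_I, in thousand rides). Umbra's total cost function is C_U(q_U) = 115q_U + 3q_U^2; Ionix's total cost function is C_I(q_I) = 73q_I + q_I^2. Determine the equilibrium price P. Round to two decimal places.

196.71

Umbra's profit: π_U = (279 - 2Q)q_U - (115q_U + 3q_U²). Setting ∂π_U/∂q_U = 0: 164 - 10q_U - 2(q_I) = 0.
Ionix's profit: π_I = (279 - 2Q)q_I - (73q_I + q_I²). Setting ∂π_I/∂q_I = 0: 206 - 6q_I - 2(q_U) = 0.
Best responses: q_U = (164 - 2q_I)/10, q_I = (206 - 2q_U)/6.
Substituting one into the other gives q_U = 143/14 and q_I = 433/14.
Total output Q = 288/7, so price P = 279 - 2·(288/7) = 1377/7.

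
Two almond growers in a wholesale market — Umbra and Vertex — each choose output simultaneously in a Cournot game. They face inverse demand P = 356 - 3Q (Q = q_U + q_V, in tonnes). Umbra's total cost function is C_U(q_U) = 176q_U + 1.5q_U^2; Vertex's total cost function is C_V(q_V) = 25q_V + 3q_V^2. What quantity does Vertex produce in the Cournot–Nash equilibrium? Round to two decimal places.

Umbra's profit: π_U = (356 - 3Q)q_U - (176q_U + (3/2)q_U²). Setting ∂π_U/∂q_U = 0: 180 - 9q_U - 3(q_V) = 0.
Vertex's profit: π_V = (356 - 3Q)q_V - (25q_V + 3q_V²). Setting ∂π_V/∂q_V = 0: 331 - 12q_V - 3(q_U) = 0.
Rearranging gives the reaction functions q_U = (180 - 3q_V)/9 and q_V = (331 - 3q_U)/12.
Substituting one into the other gives q_U = 389/33 and q_V = 271/11.

24.64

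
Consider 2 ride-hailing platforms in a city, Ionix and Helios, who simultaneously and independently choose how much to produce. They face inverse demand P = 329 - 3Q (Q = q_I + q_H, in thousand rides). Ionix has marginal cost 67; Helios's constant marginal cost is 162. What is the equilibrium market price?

Ionix's profit: π_I = (329 - 3Q)q_I - (67q_I). Setting ∂π_I/∂q_I = 0: 262 - 6q_I - 3(q_H) = 0.
Helios's profit: π_H = (329 - 3Q)q_H - (162q_H). Setting ∂π_H/∂q_H = 0: 167 - 6q_H - 3(q_I) = 0.
Rearranging gives the reaction functions q_I = (262 - 3q_H)/6 and q_H = (167 - 3q_I)/6.
Solving the pair: q_I = 119/3, q_H = 8.
Total output Q = 143/3, so price P = 329 - 3·(143/3) = 186.

186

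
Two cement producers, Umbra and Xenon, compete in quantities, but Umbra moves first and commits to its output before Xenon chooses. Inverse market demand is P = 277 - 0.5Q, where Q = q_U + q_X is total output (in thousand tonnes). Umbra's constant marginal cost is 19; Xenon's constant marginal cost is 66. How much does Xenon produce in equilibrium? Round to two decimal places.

The follower Xenon best-responds to any q_U: π_X = (277 - 0.5Q)q_X - 66q_X.
∂π_X/∂q_X = 211 - (1/2)q_U - q_X = 0 gives the reaction function q_X = (211 - (1/2)q_U).
The leader anticipates this reaction. Substituting into P = 277 - 0.5Q gives P = 343/2 - (1/4)q_U, so π_U = (343/2 - (1/4)q_U)q_U - 19q_U.
Maximising: ∂π_U/∂q_U = 305/2 - (1/2)q_U = 0, giving q_U = 305.
Then q_X = (211 - (1/2)·305) = 117/2.

58.50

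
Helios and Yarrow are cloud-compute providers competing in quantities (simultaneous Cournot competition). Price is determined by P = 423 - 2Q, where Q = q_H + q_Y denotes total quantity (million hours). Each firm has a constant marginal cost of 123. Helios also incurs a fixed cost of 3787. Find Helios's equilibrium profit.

1213

Each firm earns π_i = (423 - 2Q)q_i - 123q_i.
First-order condition (treating rivals' output as given): 300 - 4q_i - 2q_j = 0.
By symmetry each firm produces the same amount; substituting q_j = q_i yields q_i = 300/6 = 50.
Price P = 423 - 2·100 = 223.
Helios's profit: (223 - 123)·50 - 3787 = 1213.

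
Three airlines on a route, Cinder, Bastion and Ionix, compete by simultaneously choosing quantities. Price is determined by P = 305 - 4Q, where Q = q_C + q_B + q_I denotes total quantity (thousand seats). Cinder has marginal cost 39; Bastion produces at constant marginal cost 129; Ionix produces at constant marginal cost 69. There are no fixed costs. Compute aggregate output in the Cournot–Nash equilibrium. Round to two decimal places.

42.38

Cinder's profit: π_C = (305 - 4Q)q_C - (39q_C). Setting ∂π_C/∂q_C = 0: 266 - 8q_C - 4(q_B + q_I) = 0.
Bastion's profit: π_B = (305 - 4Q)q_B - (129q_B). Setting ∂π_B/∂q_B = 0: 176 - 8q_B - 4(q_C + q_I) = 0.
Ionix's profit: π_I = (305 - 4Q)q_I - (69q_I). Setting ∂π_I/∂q_I = 0: 236 - 8q_I - 4(q_C + q_B) = 0.
Adding the 3 conditions: 678 − 8Q − 8Q = 0, i.e. Q = 339/8.
Back-substituting: q_C = (266 − 339/2)/4 = 193/8, q_B = (176 − 339/2)/4 = 13/8, q_I = (236 − 339/2)/4 = 133/8.
Total output Q = 193/8 + 13/8 + 133/8 = 339/8.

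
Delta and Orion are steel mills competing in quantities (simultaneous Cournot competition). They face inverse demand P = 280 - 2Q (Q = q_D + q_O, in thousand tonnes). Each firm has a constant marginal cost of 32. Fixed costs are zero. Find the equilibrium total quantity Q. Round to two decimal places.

82.67

Each firm earns π_i = (280 - 2Q)q_i - 32q_i.
Setting ∂π_i/∂q_i = 0 with rivals' quantities fixed: 248 - 4q_i - 2q_j = 0.
By symmetry each firm produces the same amount; substituting q_j = q_i yields q_i = 248/6 = 124/3.
Total output Q = 124/3 + 124/3 = 248/3.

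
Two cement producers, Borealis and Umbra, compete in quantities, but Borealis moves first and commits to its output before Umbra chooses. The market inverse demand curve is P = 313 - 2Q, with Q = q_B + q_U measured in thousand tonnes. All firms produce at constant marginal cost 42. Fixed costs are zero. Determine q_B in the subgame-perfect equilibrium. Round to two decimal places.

67.75

The follower Umbra best-responds to any q_B: π_U = (313 - 2Q)q_U - 42q_U.
∂π_U/∂q_U = 271 - 2q_B - 4q_U = 0 gives the reaction function q_U = (271 - 2q_B)/4.
The leader anticipates this reaction. Substituting into P = 313 - 2Q gives P = 355/2 - q_B, so π_B = (355/2 - q_B)q_B - 42q_B.
Leader FOC: 271/2 - 2q_B = 0, so q_B = 271/4.
Then q_U = (271 - 2·(271/4))/4 = 271/8.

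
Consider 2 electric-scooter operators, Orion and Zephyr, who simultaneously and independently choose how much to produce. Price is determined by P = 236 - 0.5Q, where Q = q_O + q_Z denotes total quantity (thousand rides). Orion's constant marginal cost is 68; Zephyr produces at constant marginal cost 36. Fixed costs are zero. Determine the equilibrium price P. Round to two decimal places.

Orion's profit: π_O = (236 - 0.5Q)q_O - (68q_O). Setting ∂π_O/∂q_O = 0: 168 - q_O - (1/2)(q_Z) = 0.
Zephyr's first-order condition: 200 - q_Z - (1/2)(q_O) = 0.
Rearranging gives the reaction functions q_O = (168 - (1/2)q_Z) and q_Z = (200 - (1/2)q_O).
Substituting one into the other gives q_O = 272/3 and q_Z = 464/3.
Total output Q = 736/3, so price P = 236 - (1/2)·(736/3) = 340/3.

113.33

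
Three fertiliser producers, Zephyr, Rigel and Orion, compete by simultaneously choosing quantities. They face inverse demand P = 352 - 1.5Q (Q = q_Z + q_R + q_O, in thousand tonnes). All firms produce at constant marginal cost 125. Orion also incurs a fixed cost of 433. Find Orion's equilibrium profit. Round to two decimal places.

1714.04

Each firm earns π_i = (352 - 1.5Q)q_i - 125q_i.
First-order condition (treating rivals' output as given): 227 - 3q_i - (3/2)·Σ_{j≠i} q_j = 0.
By symmetry each firm produces the same amount; substituting Σ_{j≠i} q_j = 2q_i yields q_i = 227/6.
Price P = 352 - (3/2)·(227/2) = 727/4.
Orion's profit: (727/4 - 125)·(227/6) - 433 = 1714.0417.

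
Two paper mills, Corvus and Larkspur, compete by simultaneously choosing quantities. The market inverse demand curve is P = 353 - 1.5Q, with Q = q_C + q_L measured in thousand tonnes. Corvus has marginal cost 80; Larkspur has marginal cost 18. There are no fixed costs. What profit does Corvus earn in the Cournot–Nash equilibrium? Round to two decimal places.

Corvus's profit: π_C = (353 - 1.5Q)q_C - (80q_C). Setting ∂π_C/∂q_C = 0: 273 - 3q_C - (3/2)(q_L) = 0.
Larkspur's first-order condition: 335 - 3q_L - (3/2)(q_C) = 0.
Best responses: q_C = (273 - (3/2)q_L)/3, q_L = (335 - (3/2)q_C)/3.
Solving the pair: q_C = 422/9, q_L = 794/9.
Price P = 353 - (3/2)·(1216/9) = 451/3.
Corvus's profit: (451/3 - 80)·(422/9) = 3297.8519.

3297.85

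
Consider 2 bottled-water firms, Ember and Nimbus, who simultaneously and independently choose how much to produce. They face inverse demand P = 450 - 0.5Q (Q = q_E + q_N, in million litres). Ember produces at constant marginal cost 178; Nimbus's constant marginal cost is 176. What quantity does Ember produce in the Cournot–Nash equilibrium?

Ember's profit: π_E = (450 - 0.5Q)q_E - (178q_E). Setting ∂π_E/∂q_E = 0: 272 - q_E - (1/2)(q_N) = 0.
Nimbus's profit: π_N = (450 - 0.5Q)q_N - (176q_N). Setting ∂π_N/∂q_N = 0: 274 - q_N - (1/2)(q_E) = 0.
Best responses: q_E = (272 - (1/2)q_N), q_N = (274 - (1/2)q_E).
Substituting one into the other gives q_E = 180 and q_N = 184.

180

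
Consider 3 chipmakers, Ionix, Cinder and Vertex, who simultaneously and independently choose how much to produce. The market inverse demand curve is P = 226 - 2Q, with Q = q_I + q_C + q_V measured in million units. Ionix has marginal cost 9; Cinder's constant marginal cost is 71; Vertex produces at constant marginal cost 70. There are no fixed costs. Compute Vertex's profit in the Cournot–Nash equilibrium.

288

Ionix's profit: π_I = (226 - 2Q)q_I - (9q_I). Setting ∂π_I/∂q_I = 0: 217 - 4q_I - 2(q_C + q_V) = 0.
Cinder's profit: π_C = (226 - 2Q)q_C - (71q_C). Setting ∂π_C/∂q_C = 0: 155 - 4q_C - 2(q_I + q_V) = 0.
Vertex's profit: π_V = (226 - 2Q)q_V - (70q_V). Setting ∂π_V/∂q_V = 0: 156 - 4q_V - 2(q_I + q_C) = 0.
Summing all 3 equations gives 528 − 8Q = 0, hence Q = 66.
Back-substituting: q_I = (217 − 132)/2 = 85/2, q_C = (155 − 132)/2 = 23/2, q_V = (156 − 132)/2 = 12.
Price P = 226 - 2·66 = 94.
Vertex's profit: (94 - 70)·12 = 288.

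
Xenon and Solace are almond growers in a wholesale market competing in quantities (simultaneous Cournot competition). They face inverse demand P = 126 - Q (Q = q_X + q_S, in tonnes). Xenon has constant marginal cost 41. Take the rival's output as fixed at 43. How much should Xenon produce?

21

With the rival's output fixed at 43, Xenon's profit is π_X = (126 - 43 - q_X)q_X - (41q_X) = (83 - q_X)q_X - (41q_X).
∂π_X/∂q_X = 42 - 2q_X = 0, so q_X = 21.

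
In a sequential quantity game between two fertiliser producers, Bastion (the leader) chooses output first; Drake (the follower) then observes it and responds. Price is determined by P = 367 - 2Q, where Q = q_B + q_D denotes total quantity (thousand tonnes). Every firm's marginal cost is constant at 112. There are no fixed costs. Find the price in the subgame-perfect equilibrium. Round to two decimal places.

The follower Drake best-responds to any q_B: π_D = (367 - 2Q)q_D - 112q_D.
Follower FOC: 255 - 2q_B - 4q_D = 0, so q_D(q_B) = (255 - 2q_B)/4.
Bastion substitutes q_D(q_B) into its own profit: π_B = q_B(367 - 2q_B - (255 - 2q_B)/2) - 112q_B = (479/2 - q_B)q_B - 112q_B.
The leader's first-order condition 255/2 - 2q_B = 0 yields q_B = 255/4.
Then q_D = (255 - 2·(255/4))/4 = 255/8.
Total output Q = 765/8, so price P = 367 - 2·(765/8) = 703/4.

175.75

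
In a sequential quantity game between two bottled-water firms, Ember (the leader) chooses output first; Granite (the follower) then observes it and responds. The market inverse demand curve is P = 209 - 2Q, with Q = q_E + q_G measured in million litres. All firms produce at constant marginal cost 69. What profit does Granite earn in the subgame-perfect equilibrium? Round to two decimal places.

Solve by backward induction. Given q_E, the follower Granite maximises π_G = (209 - 2q_E - 2q_G)q_G - 69q_G.
Setting the follower's marginal profit to zero, 140 - 2q_E - 4q_G = 0, i.e. q_G = (140 - 2q_E)/4.
The leader anticipates this reaction. Substituting into P = 209 - 2Q gives P = 139 - q_E, so π_E = (139 - q_E)q_E - 69q_E.
Leader FOC: 70 - 2q_E = 0, so q_E = 35.
Then q_G = (140 - 2·35)/4 = 35/2.
Price P = 209 - 2·(105/2) = 104.
Granite's profit: (104 - 69)·(35/2) = 1225/2.

612.50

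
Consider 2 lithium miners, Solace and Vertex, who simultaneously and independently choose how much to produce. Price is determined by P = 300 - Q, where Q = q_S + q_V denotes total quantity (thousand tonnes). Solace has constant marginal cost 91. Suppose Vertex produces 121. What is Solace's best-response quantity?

With the rival's output fixed at 121, Solace's profit is π_S = (300 - 121 - q_S)q_S - (91q_S) = (179 - q_S)q_S - (91q_S).
∂π_S/∂q_S = 88 - 2q_S = 0, so q_S = 44.

44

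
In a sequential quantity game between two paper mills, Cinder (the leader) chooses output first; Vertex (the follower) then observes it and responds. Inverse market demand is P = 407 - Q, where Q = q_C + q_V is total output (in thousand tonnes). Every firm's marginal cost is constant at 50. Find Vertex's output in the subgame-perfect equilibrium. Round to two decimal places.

89.25

The follower Vertex best-responds to any q_C: π_V = (407 - Q)q_V - 50q_V.
Setting the follower's marginal profit to zero, 357 - q_C - 2q_V = 0, i.e. q_V = (357 - q_C)/2.
The leader anticipates this reaction. Substituting into P = 407 - Q gives P = 457/2 - (1/2)q_C, so π_C = (457/2 - (1/2)q_C)q_C - 50q_C.
The leader's first-order condition 357/2 - q_C = 0 yields q_C = 357/2.
Then q_V = (357 - 357/2)/2 = 357/4.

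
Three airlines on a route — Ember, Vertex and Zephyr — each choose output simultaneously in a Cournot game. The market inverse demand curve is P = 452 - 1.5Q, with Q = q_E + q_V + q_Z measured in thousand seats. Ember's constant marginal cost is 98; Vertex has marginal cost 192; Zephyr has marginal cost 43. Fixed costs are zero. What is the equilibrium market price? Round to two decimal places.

Ember's profit: π_E = (452 - 1.5Q)q_E - (98q_E). Setting ∂π_E/∂q_E = 0: 354 - 3q_E - (3/2)(q_V + q_Z) = 0.
Vertex's profit: π_V = (452 - 1.5Q)q_V - (192q_V). Setting ∂π_V/∂q_V = 0: 260 - 3q_V - (3/2)(q_E + q_Z) = 0.
Zephyr's first-order condition: 409 - 3q_Z - (3/2)(q_E + q_V) = 0.
Summing all 3 equations gives 1023 − 6Q = 0, hence Q = 341/2.
Back-substituting: q_E = (354 − 1023/4)/(3/2) = 131/2, q_V = (260 − 1023/4)/(3/2) = 17/6, q_Z = (409 − 1023/4)/(3/2) = 613/6.
Total output Q = 341/2, so price P = 452 - (3/2)·(341/2) = 785/4.

196.25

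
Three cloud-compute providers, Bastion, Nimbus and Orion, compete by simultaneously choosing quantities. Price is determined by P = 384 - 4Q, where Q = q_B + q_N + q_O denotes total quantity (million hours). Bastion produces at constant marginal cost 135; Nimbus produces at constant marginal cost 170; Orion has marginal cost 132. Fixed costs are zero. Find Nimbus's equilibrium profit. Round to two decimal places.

310.64

Bastion's profit: π_B = (384 - 4Q)q_B - (135q_B). Setting ∂π_B/∂q_B = 0: 249 - 8q_B - 4(q_N + q_O) = 0.
Nimbus's first-order condition: 214 - 8q_N - 4(q_B + q_O) = 0.
Orion's first-order condition: 252 - 8q_O - 4(q_B + q_N) = 0.
Summing all 3 equations gives 715 − 16Q = 0, hence Q = 715/16.
Back-substituting: q_B = (249 − 715/4)/4 = 281/16, q_N = (214 − 715/4)/4 = 141/16, q_O = (252 − 715/4)/4 = 293/16.
Price P = 384 - 4·(715/16) = 821/4.
Nimbus's profit: (821/4 - 170)·(141/16) = 310.6406.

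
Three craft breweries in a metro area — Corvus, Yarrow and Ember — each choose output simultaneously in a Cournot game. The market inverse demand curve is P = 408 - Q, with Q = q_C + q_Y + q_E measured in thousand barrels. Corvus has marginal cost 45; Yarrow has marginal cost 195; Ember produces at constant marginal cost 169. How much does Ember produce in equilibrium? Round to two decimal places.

Corvus's profit: π_C = (408 - Q)q_C - (45q_C). Setting ∂π_C/∂q_C = 0: 363 - 2q_C - (q_Y + q_E) = 0.
Yarrow's profit: π_Y = (408 - Q)q_Y - (195q_Y). Setting ∂π_Y/∂q_Y = 0: 213 - 2q_Y - (q_C + q_E) = 0.
Ember's first-order condition: 239 - 2q_E - (q_C + q_Y) = 0.
Adding the 3 first-order conditions: 815 − 4Q = 0, so Q = 815/4.
Back-substituting: q_C = (363 − 815/4) = 637/4, q_Y = (213 − 815/4) = 37/4, q_E = (239 − 815/4) = 141/4.

35.25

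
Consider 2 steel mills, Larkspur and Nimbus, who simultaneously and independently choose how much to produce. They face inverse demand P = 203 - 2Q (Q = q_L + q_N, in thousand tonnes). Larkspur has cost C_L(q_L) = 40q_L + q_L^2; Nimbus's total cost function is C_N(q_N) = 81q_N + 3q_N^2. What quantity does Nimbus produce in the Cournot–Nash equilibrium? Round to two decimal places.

Larkspur's profit: π_L = (203 - 2Q)q_L - (40q_L + q_L²). Setting ∂π_L/∂q_L = 0: 163 - 6q_L - 2(q_N) = 0.
Nimbus's profit: π_N = (203 - 2Q)q_N - (81q_N + 3q_N²). Setting ∂π_N/∂q_N = 0: 122 - 10q_N - 2(q_L) = 0.
So q_L = (163 - 2q_N)/6 and q_N = (122 - 2q_L)/10.
Solving the pair: q_L = 99/4, q_N = 29/4.

7.25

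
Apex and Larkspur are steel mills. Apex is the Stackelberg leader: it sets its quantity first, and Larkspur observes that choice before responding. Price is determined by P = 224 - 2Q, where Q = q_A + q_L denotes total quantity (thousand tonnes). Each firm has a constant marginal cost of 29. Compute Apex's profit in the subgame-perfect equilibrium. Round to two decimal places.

2376.56

Solve by backward induction. Given q_A, the follower Larkspur maximises π_L = (224 - 2q_A - 2q_L)q_L - 29q_L.
Setting the follower's marginal profit to zero, 195 - 2q_A - 4q_L = 0, i.e. q_L = (195 - 2q_A)/4.
The leader anticipates this reaction. Substituting into P = 224 - 2Q gives P = 253/2 - q_A, so π_A = (253/2 - q_A)q_A - 29q_A.
The leader's first-order condition 195/2 - 2q_A = 0 yields q_A = 195/4.
Then q_L = (195 - 2·(195/4))/4 = 195/8.
Price P = 224 - 2·(585/8) = 311/4.
Apex's profit: (311/4 - 29)·(195/4) = 2376.5625.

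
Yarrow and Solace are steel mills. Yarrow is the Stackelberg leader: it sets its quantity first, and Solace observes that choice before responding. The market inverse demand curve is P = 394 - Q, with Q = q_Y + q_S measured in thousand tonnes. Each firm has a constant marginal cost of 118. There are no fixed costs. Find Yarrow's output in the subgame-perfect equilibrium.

Solve by backward induction. Given q_Y, the follower Solace maximises π_S = (394 - q_Y - q_S)q_S - 118q_S.
∂π_S/∂q_S = 276 - q_Y - 2q_S = 0 gives the reaction function q_S = (276 - q_Y)/2.
The leader anticipates this reaction. Substituting into P = 394 - Q gives P = 256 - (1/2)q_Y, so π_Y = (256 - (1/2)q_Y)q_Y - 118q_Y.
The leader's first-order condition 138 - q_Y = 0 yields q_Y = 138.
Then q_S = (276 - 138)/2 = 69.

138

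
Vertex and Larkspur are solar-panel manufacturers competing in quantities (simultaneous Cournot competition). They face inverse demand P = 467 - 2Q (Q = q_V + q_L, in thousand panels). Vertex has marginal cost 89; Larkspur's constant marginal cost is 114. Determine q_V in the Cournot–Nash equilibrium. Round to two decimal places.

Vertex's profit: π_V = (467 - 2Q)q_V - (89q_V). Setting ∂π_V/∂q_V = 0: 378 - 4q_V - 2(q_L) = 0.
Larkspur's profit: π_L = (467 - 2Q)q_L - (114q_L). Setting ∂π_L/∂q_L = 0: 353 - 4q_L - 2(q_V) = 0.
So q_V = (378 - 2q_L)/4 and q_L = (353 - 2q_V)/4.
Substituting one into the other gives q_V = 403/6 and q_L = 164/3.

67.17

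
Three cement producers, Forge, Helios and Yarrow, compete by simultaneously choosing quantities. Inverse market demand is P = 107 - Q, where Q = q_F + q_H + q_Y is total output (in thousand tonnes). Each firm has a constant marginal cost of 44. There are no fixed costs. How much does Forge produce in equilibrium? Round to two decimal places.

Each firm earns π_i = (107 - Q)q_i - 44q_i.
First-order condition (treating rivals' output as given): 63 - 2q_i - Σ_{j≠i} q_j = 0.
With identical firms every q_j equals q_i, so Σ_{j≠i} q_j = 2q_i and 63 = 4q_i, giving q_i = 63/4.

15.75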